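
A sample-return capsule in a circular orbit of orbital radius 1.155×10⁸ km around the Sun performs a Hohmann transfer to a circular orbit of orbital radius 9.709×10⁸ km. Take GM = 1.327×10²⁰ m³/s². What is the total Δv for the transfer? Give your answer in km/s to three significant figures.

r₁ = 1.155×10⁸ km = 1.155×10¹¹ m.
r₂ = 9.709×10⁸ km = 9.709×10¹¹ m.
Transfer ellipse a_t = (r₁ + r₂)/2 = 5.432×10¹¹ m.
At r₁: circular v_c1 = √(μ/r₁) = 33900 m/s; transfer-perihelion v_p = √[μ(2/r₁ − 1/a_t)] = 45320 m/s.
Δv₁ = v_p − v_c1 = 11420 m/s.
At r₂: circular v_c2 = √(μ/r₂) = 11690 m/s; transfer-aphelion v_a = √[μ(2/r₂ − 1/a_t)] = 5391 m/s.
Δv₂ = v_c2 − v_a = 6300 m/s.
Total Δv = Δv₁ + Δv₂ = 17720 m/s = 17.72 km/s.

Δv_total ≈ 17.7 km/s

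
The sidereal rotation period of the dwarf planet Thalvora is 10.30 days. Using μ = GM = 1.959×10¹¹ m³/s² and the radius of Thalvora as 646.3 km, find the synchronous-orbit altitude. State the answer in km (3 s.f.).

T = 10.30 days = 8.899×10⁵ s.
A synchronous orbit has period T, so by Kepler's third law a = (μT²/4π²)^(1/3).
μT²/4π² = 1.959×10¹¹ × (8.899×10⁵)² / 39.48 = 3.930×10²¹ m³.
a = 1.578×10⁷ m = 15781 km.
Altitude h = a − R = 15781 − 646.3 = 15134 km.

h_sync ≈ 15100 km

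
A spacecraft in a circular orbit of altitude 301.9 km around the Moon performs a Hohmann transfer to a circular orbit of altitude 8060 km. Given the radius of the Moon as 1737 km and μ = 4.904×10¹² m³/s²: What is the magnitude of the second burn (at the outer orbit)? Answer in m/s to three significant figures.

Δv ≈ 292 m/s

r₁ = 1737 + 301.9 = 2038.9 km = 2.0389×10⁶ m.
r₂ = 1737 + 8060 = 9797.0 km = 9.7970×10⁶ m.
Transfer ellipse a_t = (r₁ + r₂)/2 = 5.918×10⁶ m.
At r₁: circular v_c1 = √(μ/r₁) = 1551 m/s; transfer-perilune v_p = √[μ(2/r₁ − 1/a_t)] = 1995 m/s.
At r₂: circular v_c2 = √(μ/r₂) = 707.5 m/s; transfer-apolune v_a = √[μ(2/r₂ − 1/a_t)] = 415.3 m/s.
Δv₂ = v_c2 − v_a = 292.2 m/s.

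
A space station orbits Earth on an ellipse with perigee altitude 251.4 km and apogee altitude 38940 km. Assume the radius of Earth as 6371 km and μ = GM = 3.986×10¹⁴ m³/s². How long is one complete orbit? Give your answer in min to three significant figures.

T ≈ 694 min

r_p = 6371 + 251.4 = 6622.4 km = 6.6224×10⁶ m.
r_a = 6371 + 38940 = 45311 km = 4.5311×10⁷ m.
Semi-major axis a = (r_p + r_a)/2 = (6622.4 + 45311)/2 = 25967 km = 2.597×10⁷ m.
By Kepler's third law T = 2π√(a³/μ) = 2π × 6.628×10³ = 4.164×10⁴ s.
= 694.0 min.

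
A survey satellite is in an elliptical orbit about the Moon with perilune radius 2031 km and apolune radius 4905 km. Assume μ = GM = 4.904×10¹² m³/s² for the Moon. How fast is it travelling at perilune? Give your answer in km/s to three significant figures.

v ≈ 1.85 km/s

Semi-major axis a = (r_p + r_a)/2 = 3468.0 km = 3.468×10⁶ m.
Vis-viva: v² = μ(2/r − 1/a) = 4.904×10¹² × (9.847×10⁻⁷ − 2.884×10⁻⁷) = 3.415×10⁶ m²/s².
v = 1848 m/s = 1.848 km/s.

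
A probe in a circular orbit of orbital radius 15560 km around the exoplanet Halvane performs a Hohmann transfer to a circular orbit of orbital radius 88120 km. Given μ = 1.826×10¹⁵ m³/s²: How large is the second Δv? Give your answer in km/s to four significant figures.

r₁ = 15560 km = 1.556×10⁷ m.
r₂ = 88120 km = 8.812×10⁷ m.
Transfer ellipse a_t = (r₁ + r₂)/2 = 5.184×10⁷ m.
At r₁: circular v_c1 = √(μ/r₁) = 10830 m/s; transfer-periapsis v_p = √[μ(2/r₁ − 1/a_t)] = 14120 m/s.
At r₂: circular v_c2 = √(μ/r₂) = 4552 m/s; transfer-apoapsis v_a = √[μ(2/r₂ − 1/a_t)] = 2494 m/s.
Δv₂ = v_c2 − v_a = 2058 m/s.
= 2.058 km/s.

Δv ≈ 2.058 km/s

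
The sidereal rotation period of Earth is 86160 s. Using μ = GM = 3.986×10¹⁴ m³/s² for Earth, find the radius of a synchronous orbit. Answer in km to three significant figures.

r_sync ≈ 42200 km

A synchronous orbit has period T, so by Kepler's third law a = (μT²/4π²)^(1/3).
μT²/4π² = 3.986×10¹⁴ × (8.616×10⁴)² / 39.48 = 7.495×10²² m³.
a = 4.216×10⁷ m = 42163 km.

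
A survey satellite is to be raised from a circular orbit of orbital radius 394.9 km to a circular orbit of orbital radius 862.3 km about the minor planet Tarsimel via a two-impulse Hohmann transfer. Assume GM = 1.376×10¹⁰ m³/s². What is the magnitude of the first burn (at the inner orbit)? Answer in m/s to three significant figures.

Δv ≈ 32.0 m/s

r₁ = 394.9 km = 3.949×10⁵ m.
r₂ = 862.3 km = 8.623×10⁵ m.
Transfer ellipse a_t = (r₁ + r₂)/2 = 6.286×10⁵ m.
At r₁: circular v_c1 = √(μ/r₁) = 186.7 m/s; transfer-periapsis v_p = √[μ(2/r₁ − 1/a_t)] = 218.6 m/s.
Δv₁ = v_p − v_c1 = 31.96 m/s.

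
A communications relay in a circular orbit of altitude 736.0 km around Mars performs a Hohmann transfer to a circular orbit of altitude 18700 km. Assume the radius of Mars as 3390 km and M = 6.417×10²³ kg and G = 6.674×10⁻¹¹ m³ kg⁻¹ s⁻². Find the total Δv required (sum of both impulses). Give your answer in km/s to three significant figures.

Δv_total ≈ 1.57 km/s

μ = GM = 6.674×10⁻¹¹ × 6.417×10²³ = 4.283×10¹³ m³/s².
r₁ = 3390 + 736.0 = 4126.0 km = 4.1260×10⁶ m.
r₂ = 3390 + 18700 = 22090 km = 2.2090×10⁷ m.
Transfer ellipse a_t = (r₁ + r₂)/2 = 1.311×10⁷ m.
At r₁: circular v_c1 = √(μ/r₁) = 3222 m/s; transfer-periapsis v_p = √[μ(2/r₁ − 1/a_t)] = 4182 m/s.
Δv₁ = v_p − v_c1 = 960.6 m/s.
At r₂: circular v_c2 = √(μ/r₂) = 1392 m/s; transfer-apoapsis v_a = √[μ(2/r₂ − 1/a_t)] = 781.2 m/s.
Δv₂ = v_c2 − v_a = 611.2 m/s.
Total Δv = Δv₁ + Δv₂ = 1572 m/s = 1.572 km/s.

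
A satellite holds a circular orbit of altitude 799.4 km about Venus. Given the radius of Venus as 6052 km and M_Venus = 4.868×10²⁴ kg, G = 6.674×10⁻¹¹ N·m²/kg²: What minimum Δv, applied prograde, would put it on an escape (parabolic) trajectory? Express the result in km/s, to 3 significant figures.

μ = GM = 6.674×10⁻¹¹ × 4.868×10²⁴ = 3.249×10¹⁴ m³/s².
r = 6052 + 799.4 = 6851.4 km = 6.8514×10⁶ m.
Circular speed v_c = √(μ/r) = 6886 m/s.
Escape speed v_esc = √(2μ/r) = √2 × v_c = 9739 m/s.
Δv = v_esc − v_c = 2852 m/s = 2.852 km/s.

Δv ≈ 2.85 km/s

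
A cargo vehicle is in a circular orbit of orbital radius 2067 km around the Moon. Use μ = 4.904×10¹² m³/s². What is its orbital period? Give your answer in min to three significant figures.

T ≈ 141 min

r = 2067 km = 2.067×10⁶ m.
Kepler's third law: T = 2π√(r³/μ) = 2π√((2.067×10⁶)³ / 4.904×10¹²).
r³/μ = 1.801×10⁶ s², so T = 2π × 1.342×10³ = 8.432×10³ s.
Converting: 8.432×10³ s ÷ 60.00 = 140.5 min.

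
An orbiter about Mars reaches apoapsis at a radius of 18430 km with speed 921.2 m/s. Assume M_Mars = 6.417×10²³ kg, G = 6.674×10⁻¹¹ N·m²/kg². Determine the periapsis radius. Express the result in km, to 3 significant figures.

μ = GM = 6.674×10⁻¹¹ × 6.417×10²³ = 4.283×10¹³ m³/s².
r_a = 1.843×10⁷ m.
Specific energy ε = v²/2 − μ/r = -1.899×10⁶ J/kg, so a = −μ/(2ε) = 1.127×10⁷ m.
The apsides satisfy r_p + r_a = 2a, so the periapsis radius is 2a − r_a = 4.117×10⁶ m = 4116.9 km.

periapsis radius ≈ 4120 km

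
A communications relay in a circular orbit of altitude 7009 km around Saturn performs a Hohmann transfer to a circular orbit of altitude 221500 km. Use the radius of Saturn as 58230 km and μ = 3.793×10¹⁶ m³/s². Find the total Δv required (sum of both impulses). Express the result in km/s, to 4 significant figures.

r₁ = 58230 + 7009 = 65239 km = 6.5239×10⁷ m.
r₂ = 58230 + 221500 = 279730 km = 2.7973×10⁸ m.
Transfer ellipse a_t = (r₁ + r₂)/2 = 1.725×10⁸ m.
At r₁: circular v_c1 = √(μ/r₁) = 24110 m/s; transfer-perikrone v_p = √[μ(2/r₁ − 1/a_t)] = 30710 m/s.
Δv₁ = v_p − v_c1 = 6594 m/s.
At r₂: circular v_c2 = √(μ/r₂) = 11640 m/s; transfer-apokrone v_a = √[μ(2/r₂ − 1/a_t)] = 7161 m/s.
Δv₂ = v_c2 − v_a = 4483 m/s.
Total Δv = Δv₁ + Δv₂ = 11080 m/s = 11.08 km/s.

Δv_total ≈ 11.08 km/s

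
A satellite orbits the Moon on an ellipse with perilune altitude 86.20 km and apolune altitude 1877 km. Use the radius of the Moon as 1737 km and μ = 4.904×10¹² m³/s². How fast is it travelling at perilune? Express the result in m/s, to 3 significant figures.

r_p = 1737 + 86.20 = 1823.2 km = 1.8232×10⁶ m.
r_a = 1737 + 1877 = 3614.0 km = 3.6140×10⁶ m.
Semi-major axis a = (r_p + r_a)/2 = 2718.6 km = 2.719×10⁶ m.
Vis-viva: v² = μ(2/r − 1/a) = 4.904×10¹² × (1.097×10⁻⁶ − 3.678×10⁻⁷) = 3.576×10⁶ m²/s².
v = 1891 m/s.

v ≈ 1890 m/s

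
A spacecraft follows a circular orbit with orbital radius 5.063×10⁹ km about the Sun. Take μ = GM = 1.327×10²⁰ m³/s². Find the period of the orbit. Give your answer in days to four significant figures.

T ≈ 71920 days

r = 5.063×10⁹ km = 5.063×10¹² m.
Kepler's third law: T = 2π√(r³/μ) = 2π√((5.063×10¹²)³ / 1.327×10²⁰).
r³/μ = 9.780×10¹⁷ s², so T = 2π × 9.890×10⁸ = 6.214×10⁹ s.
Converting: 6.214×10⁹ s ÷ 86400 = 71920 days.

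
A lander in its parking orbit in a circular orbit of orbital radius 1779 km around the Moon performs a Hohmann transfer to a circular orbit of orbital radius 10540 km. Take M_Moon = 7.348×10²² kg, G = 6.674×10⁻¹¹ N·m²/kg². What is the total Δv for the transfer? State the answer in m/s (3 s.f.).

μ = GM = 6.674×10⁻¹¹ × 7.348×10²² = 4.904×10¹² m³/s².
r₁ = 1779 km = 1.779×10⁶ m.
r₂ = 10540 km = 1.054×10⁷ m.
Transfer ellipse a_t = (r₁ + r₂)/2 = 6.160×10⁶ m.
At r₁: circular v_c1 = √(μ/r₁) = 1660 m/s; transfer-perilune v_p = √[μ(2/r₁ − 1/a_t)] = 2172 m/s.
Δv₁ = v_p − v_c1 = 511.6 m/s.
At r₂: circular v_c2 = √(μ/r₂) = 682.1 m/s; transfer-apolune v_a = √[μ(2/r₂ − 1/a_t)] = 366.6 m/s.
Δv₂ = v_c2 − v_a = 315.5 m/s.
Total Δv = Δv₁ + Δv₂ = 827.1 m/s.

Δv_total ≈ 827 m/s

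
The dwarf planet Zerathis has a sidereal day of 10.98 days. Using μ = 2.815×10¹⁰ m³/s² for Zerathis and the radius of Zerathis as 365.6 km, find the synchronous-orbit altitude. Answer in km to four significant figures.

h_sync ≈ 8260 km

T = 10.98 days = 9.487×10⁵ s.
A synchronous orbit has period T, so by Kepler's third law a = (μT²/4π²)^(1/3).
μT²/4π² = 2.815×10¹⁰ × (9.487×10⁵)² / 39.48 = 6.417×10²⁰ m³.
a = 8.625×10⁶ m = 8625.5 km.
Altitude h = a − R = 8625.5 − 365.6 = 8259.9 km.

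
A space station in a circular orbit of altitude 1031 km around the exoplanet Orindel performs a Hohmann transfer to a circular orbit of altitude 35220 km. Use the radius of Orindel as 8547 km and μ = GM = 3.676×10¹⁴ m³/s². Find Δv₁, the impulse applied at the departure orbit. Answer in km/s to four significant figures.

r₁ = 8547 + 1031 = 9578.0 km = 9.5780×10⁶ m.
r₂ = 8547 + 35220 = 43767 km = 4.3767×10⁷ m.
Transfer ellipse a_t = (r₁ + r₂)/2 = 2.667×10⁷ m.
At r₁: circular v_c1 = √(μ/r₁) = 6195 m/s; transfer-periapsis v_p = √[μ(2/r₁ − 1/a_t)] = 7936 m/s.
Δv₁ = v_p − v_c1 = 1741 m/s.
= 1.741 km/s.

Δv ≈ 1.741 km/s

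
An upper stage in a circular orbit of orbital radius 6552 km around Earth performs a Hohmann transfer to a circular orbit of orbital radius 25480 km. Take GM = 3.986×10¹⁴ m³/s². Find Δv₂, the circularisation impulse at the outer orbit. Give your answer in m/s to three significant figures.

Δv ≈ 1430 m/s

r₁ = 6552 km = 6.552×10⁶ m.
r₂ = 25480 km = 2.548×10⁷ m.
Transfer ellipse a_t = (r₁ + r₂)/2 = 1.602×10⁷ m.
At r₁: circular v_c1 = √(μ/r₁) = 7800 m/s; transfer-perigee v_p = √[μ(2/r₁ − 1/a_t)] = 9838 m/s.
At r₂: circular v_c2 = √(μ/r₂) = 3955 m/s; transfer-apogee v_a = √[μ(2/r₂ − 1/a_t)] = 2530 m/s.
Δv₂ = v_c2 − v_a = 1425 m/s.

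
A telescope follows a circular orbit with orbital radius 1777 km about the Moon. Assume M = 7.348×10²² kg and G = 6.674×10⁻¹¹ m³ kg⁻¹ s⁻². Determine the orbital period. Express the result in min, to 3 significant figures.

T ≈ 112 min

μ = GM = 6.674×10⁻¹¹ × 7.348×10²² = 4.904×10¹² m³/s².
r = 1777 km = 1.777×10⁶ m.
Kepler's third law: T = 2π√(r³/μ) = 2π√((1.777×10⁶)³ / 4.904×10¹²).
r³/μ = 1.144×10⁶ s², so T = 2π × 1.070×10³ = 6.721×10³ s.
Converting: 6.721×10³ s ÷ 60.00 = 112.0 min.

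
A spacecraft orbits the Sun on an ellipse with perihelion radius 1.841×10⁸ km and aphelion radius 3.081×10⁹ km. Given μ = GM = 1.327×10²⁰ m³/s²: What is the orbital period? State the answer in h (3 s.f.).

Semi-major axis a = (r_p + r_a)/2 = (1.8410×10⁸ + 3.0810×10⁹)/2 = 1.6326×10⁹ km = 1.633×10¹² m.
By Kepler's third law T = 2π√(a³/μ) = 2π × 1.811×10⁸ = 1.138×10⁹ s.
= 3.160×10⁵ h.

T ≈ 316000 h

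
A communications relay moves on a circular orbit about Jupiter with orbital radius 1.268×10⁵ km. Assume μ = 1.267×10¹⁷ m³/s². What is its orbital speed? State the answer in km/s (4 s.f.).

v ≈ 31.61 km/s

r = 1.268×10⁵ km = 1.268×10⁸ m.
For a circular orbit v = √(μ/r) = √(1.267×10¹⁷ / 1.268×10⁸) = √(9.992×10⁸) = 31610 m/s.
That is 31.61 km/s.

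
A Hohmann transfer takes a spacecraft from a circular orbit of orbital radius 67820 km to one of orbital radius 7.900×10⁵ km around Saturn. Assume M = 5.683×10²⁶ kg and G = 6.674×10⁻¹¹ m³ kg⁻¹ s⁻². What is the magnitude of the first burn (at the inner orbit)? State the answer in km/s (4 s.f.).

Δv ≈ 8.446 km/s

μ = GM = 6.674×10⁻¹¹ × 5.683×10²⁶ = 3.793×10¹⁶ m³/s².
r₁ = 67820 km = 6.782×10⁷ m.
r₂ = 7.900×10⁵ km = 7.900×10⁸ m.
Transfer ellipse a_t = (r₁ + r₂)/2 = 4.289×10⁸ m.
At r₁: circular v_c1 = √(μ/r₁) = 23650 m/s; transfer-perikrone v_p = √[μ(2/r₁ − 1/a_t)] = 32090 m/s.
Δv₁ = v_p − v_c1 = 8446 m/s.
= 8.446 km/s.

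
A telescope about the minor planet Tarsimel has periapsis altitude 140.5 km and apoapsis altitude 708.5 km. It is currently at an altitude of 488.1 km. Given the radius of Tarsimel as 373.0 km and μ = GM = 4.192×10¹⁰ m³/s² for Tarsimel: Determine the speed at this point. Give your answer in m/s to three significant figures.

v ≈ 212 m/s

r_p = 373.0 + 140.5 = 513.50 km = 5.1350×10⁵ m.
r_a = 373.0 + 708.5 = 1081.5 km = 1.0815×10⁶ m.
r = 373.0 + 488.1 = 861.10 km = 8.611×10⁵ m.
Semi-major axis a = (r_p + r_a)/2 = 797.50 km = 7.975×10⁵ m.
Vis-viva: v² = μ(2/r − 1/a) = 4.192×10¹⁰ × (2.323×10⁻⁶ − 1.254×10⁻⁶) = 4.480×10⁴ m²/s².
v = 211.7 m/s.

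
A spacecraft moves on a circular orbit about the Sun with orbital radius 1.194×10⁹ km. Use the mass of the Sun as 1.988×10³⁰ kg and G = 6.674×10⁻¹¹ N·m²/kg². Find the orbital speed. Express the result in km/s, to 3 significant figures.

v ≈ 10.5 km/s

μ = GM = 6.674×10⁻¹¹ × 1.988×10³⁰ = 1.327×10²⁰ m³/s².
r = 1.194×10⁹ km = 1.194×10¹² m.
For a circular orbit v = √(μ/r) = √(1.327×10²⁰ / 1.194×10¹²) = √(1.111×10⁸) = 10540 m/s.
That is 10.54 km/s.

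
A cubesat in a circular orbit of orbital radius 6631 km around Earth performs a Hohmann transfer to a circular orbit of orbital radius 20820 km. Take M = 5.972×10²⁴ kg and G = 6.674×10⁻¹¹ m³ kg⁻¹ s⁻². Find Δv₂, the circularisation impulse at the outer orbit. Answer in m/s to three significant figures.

μ = GM = 6.674×10⁻¹¹ × 5.972×10²⁴ = 3.986×10¹⁴ m³/s².
r₁ = 6631 km = 6.631×10⁶ m.
r₂ = 20820 km = 2.082×10⁷ m.
Transfer ellipse a_t = (r₁ + r₂)/2 = 1.373×10⁷ m.
At r₁: circular v_c1 = √(μ/r₁) = 7753 m/s; transfer-perigee v_p = √[μ(2/r₁ − 1/a_t)] = 9549 m/s.
At r₂: circular v_c2 = √(μ/r₂) = 4375 m/s; transfer-apogee v_a = √[μ(2/r₂ − 1/a_t)] = 3041 m/s.
Δv₂ = v_c2 − v_a = 1334 m/s.

Δv ≈ 1330 m/s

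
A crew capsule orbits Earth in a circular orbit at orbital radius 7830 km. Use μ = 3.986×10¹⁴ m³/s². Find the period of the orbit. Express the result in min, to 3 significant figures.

T ≈ 115 min

r = 7830 km = 7.830×10⁶ m.
Kepler's third law: T = 2π√(r³/μ) = 2π√((7.830×10⁶)³ / 3.986×10¹⁴).
r³/μ = 1.204×10⁶ s², so T = 2π × 1.097×10³ = 6.895×10³ s.
Converting: 6.895×10³ s ÷ 60.00 = 114.9 min.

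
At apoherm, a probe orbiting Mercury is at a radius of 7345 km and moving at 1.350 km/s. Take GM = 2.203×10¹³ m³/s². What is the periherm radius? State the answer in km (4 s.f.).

r_a = 7.345×10⁶ m.
Specific energy ε = v²/2 − μ/r = -2.088×10⁶ J/kg, so a = −μ/(2ε) = 5.275×10⁶ m.
The apsides satisfy r_p + r_a = 2a, so the periherm radius is 2a − r_a = 3.205×10⁶ m = 3205.4 km.

periherm radius ≈ 3205 km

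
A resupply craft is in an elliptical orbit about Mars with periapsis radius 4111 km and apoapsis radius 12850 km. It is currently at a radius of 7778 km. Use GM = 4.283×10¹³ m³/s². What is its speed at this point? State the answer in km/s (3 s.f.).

Semi-major axis a = (r_p + r_a)/2 = 8480.5 km = 8.480×10⁶ m.
Vis-viva: v² = μ(2/r − 1/a) = 4.283×10¹³ × (2.571×10⁻⁷ − 1.179×10⁻⁷) = 5.963×10⁶ m²/s².
v = 2442 m/s = 2.442 km/s.

v ≈ 2.44 km/s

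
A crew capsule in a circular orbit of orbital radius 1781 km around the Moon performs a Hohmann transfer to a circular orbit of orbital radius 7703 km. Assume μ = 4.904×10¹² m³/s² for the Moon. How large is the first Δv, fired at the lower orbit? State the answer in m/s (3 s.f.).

r₁ = 1781 km = 1.781×10⁶ m.
r₂ = 7703 km = 7.703×10⁶ m.
Transfer ellipse a_t = (r₁ + r₂)/2 = 4.742×10⁶ m.
At r₁: circular v_c1 = √(μ/r₁) = 1659 m/s; transfer-perilune v_p = √[μ(2/r₁ − 1/a_t)] = 2115 m/s.
Δv₁ = v_p − v_c1 = 455.5 m/s.

Δv ≈ 456 m/s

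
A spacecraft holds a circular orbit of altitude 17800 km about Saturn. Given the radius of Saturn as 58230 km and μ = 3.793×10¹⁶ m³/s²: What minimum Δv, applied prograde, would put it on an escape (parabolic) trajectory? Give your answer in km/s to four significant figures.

r = 58230 + 17800 = 76030 km = 7.6030×10⁷ m.
Circular speed v_c = √(μ/r) = 22340 m/s.
Escape speed v_esc = √(2μ/r) = √2 × v_c = 31590 m/s.
Δv = v_esc − v_c = 9252 m/s = 9.252 km/s.

Δv ≈ 9.252 km/s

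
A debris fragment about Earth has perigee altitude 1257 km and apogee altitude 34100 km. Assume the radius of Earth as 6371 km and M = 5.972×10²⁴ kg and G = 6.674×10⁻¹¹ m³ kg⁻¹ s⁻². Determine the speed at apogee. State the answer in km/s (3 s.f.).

μ = GM = 6.674×10⁻¹¹ × 5.972×10²⁴ = 3.986×10¹⁴ m³/s².
r_p = 6371 + 1257 = 7628.0 km = 7.6280×10⁶ m.
r_a = 6371 + 34100 = 40471 km = 4.0471×10⁷ m.
Semi-major axis a = (r_p + r_a)/2 = 24050 km = 2.405×10⁷ m.
Vis-viva: v² = μ(2/r − 1/a) = 3.986×10¹⁴ × (4.942×10⁻⁸ − 4.158×10⁻⁸) = 3.124×10⁶ m²/s².
v = 1767 m/s = 1.767 km/s.

v ≈ 1.77 km/s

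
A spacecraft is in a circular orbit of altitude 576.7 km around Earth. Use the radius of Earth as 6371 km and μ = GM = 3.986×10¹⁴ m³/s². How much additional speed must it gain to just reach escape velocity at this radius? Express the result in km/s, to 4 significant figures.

r = 6371 + 576.7 = 6947.7 km = 6.9477×10⁶ m.
Circular speed v_c = √(μ/r) = 7574 m/s.
Escape speed v_esc = √(2μ/r) = √2 × v_c = 10710 m/s.
Δv = v_esc − v_c = 3137 m/s = 3.137 km/s.

Δv ≈ 3.137 km/s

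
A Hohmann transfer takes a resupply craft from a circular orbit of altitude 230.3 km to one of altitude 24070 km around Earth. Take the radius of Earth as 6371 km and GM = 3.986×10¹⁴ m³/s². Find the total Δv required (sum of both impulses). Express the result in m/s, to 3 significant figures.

r₁ = 6371 + 230.3 = 6601.3 km = 6.6013×10⁶ m.
r₂ = 6371 + 24070 = 30441 km = 3.0441×10⁷ m.
Transfer ellipse a_t = (r₁ + r₂)/2 = 1.852×10⁷ m.
At r₁: circular v_c1 = √(μ/r₁) = 7771 m/s; transfer-perigee v_p = √[μ(2/r₁ − 1/a_t)] = 9962 m/s.
Δv₁ = v_p − v_c1 = 2191 m/s.
At r₂: circular v_c2 = √(μ/r₂) = 3619 m/s; transfer-apogee v_a = √[μ(2/r₂ − 1/a_t)] = 2160 m/s.
Δv₂ = v_c2 − v_a = 1458 m/s.
Total Δv = Δv₁ + Δv₂ = 3650 m/s.

Δv_total ≈ 3650 m/s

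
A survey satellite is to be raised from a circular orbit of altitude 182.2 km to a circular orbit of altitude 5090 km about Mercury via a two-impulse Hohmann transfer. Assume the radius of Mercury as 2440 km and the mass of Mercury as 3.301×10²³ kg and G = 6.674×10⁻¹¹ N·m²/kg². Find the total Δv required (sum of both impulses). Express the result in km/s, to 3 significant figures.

Δv_total ≈ 1.11 km/s

μ = GM = 6.674×10⁻¹¹ × 3.301×10²³ = 2.203×10¹³ m³/s².
r₁ = 2440 + 182.2 = 2622.2 km = 2.6222×10⁶ m.
r₂ = 2440 + 5090 = 7530.0 km = 7.5300×10⁶ m.
Transfer ellipse a_t = (r₁ + r₂)/2 = 5.076×10⁶ m.
At r₁: circular v_c1 = √(μ/r₁) = 2899 m/s; transfer-periherm v_p = √[μ(2/r₁ − 1/a_t)] = 3530 m/s.
Δv₁ = v_p − v_c1 = 631.8 m/s.
At r₂: circular v_c2 = √(μ/r₂) = 1710 m/s; transfer-apoherm v_a = √[μ(2/r₂ − 1/a_t)] = 1229 m/s.
Δv₂ = v_c2 − v_a = 481.1 m/s.
Total Δv = Δv₁ + Δv₂ = 1113 m/s = 1.113 km/s.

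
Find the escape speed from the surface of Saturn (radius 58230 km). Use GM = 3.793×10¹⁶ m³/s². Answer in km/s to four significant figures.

v_esc ≈ 36.09 km/s

r = R = 5.823×10⁷ m.
Escape speed v_esc = √(2μ/r) = √(2 × 3.793×10¹⁶ / 5.823×10⁷) = √(1.303×10⁹) = 36090 m/s.
= 36.09 km/s.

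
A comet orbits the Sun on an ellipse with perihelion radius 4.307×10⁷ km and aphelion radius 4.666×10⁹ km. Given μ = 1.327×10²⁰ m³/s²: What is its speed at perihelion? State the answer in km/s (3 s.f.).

v ≈ 78.1 km/s

Semi-major axis a = (r_p + r_a)/2 = 2.3545×10⁹ km = 2.355×10¹² m.
Vis-viva: v² = μ(2/r − 1/a) = 1.327×10²⁰ × (4.644×10⁻¹¹ − 4.247×10⁻¹³) = 6.106×10⁹ m²/s².
v = 78140 m/s = 78.14 km/s.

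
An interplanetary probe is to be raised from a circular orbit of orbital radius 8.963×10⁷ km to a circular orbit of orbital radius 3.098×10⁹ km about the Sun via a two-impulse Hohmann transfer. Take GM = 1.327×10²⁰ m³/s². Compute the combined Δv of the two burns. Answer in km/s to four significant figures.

Δv_total ≈ 20.16 km/s

r₁ = 8.963×10⁷ km = 8.963×10¹⁰ m.
r₂ = 3.098×10⁹ km = 3.098×10¹² m.
Transfer ellipse a_t = (r₁ + r₂)/2 = 1.594×10¹² m.
At r₁: circular v_c1 = √(μ/r₁) = 38480 m/s; transfer-perihelion v_p = √[μ(2/r₁ − 1/a_t)] = 53650 m/s.
Δv₁ = v_p − v_c1 = 15170 m/s.
At r₂: circular v_c2 = √(μ/r₂) = 6545 m/s; transfer-aphelion v_a = √[μ(2/r₂ − 1/a_t)] = 1552 m/s.
Δv₂ = v_c2 − v_a = 4993 m/s.
Total Δv = Δv₁ + Δv₂ = 20160 m/s = 20.16 km/s.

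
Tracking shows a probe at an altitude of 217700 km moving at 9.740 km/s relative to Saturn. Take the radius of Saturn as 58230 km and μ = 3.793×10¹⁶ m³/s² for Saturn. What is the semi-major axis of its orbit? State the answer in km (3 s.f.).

r = 58230 + 217700 = 2.7593×10⁵ km = 2.759×10⁸ m.
Vis-viva rearranged: 1/a = 2/r − v²/μ = 7.248×10⁻⁹ − 2.501×10⁻⁹ = 4.747×10⁻⁹ m⁻¹.
a = 2.107×10⁸ m = 2.1066×10⁵ km.

a ≈ 2.11×10⁵ km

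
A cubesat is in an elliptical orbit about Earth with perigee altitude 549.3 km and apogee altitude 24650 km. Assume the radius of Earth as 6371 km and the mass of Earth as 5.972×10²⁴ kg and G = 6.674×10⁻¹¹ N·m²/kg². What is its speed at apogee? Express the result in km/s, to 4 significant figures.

v ≈ 2.165 km/s

μ = GM = 6.674×10⁻¹¹ × 5.972×10²⁴ = 3.986×10¹⁴ m³/s².
r_p = 6371 + 549.3 = 6920.3 km = 6.9203×10⁶ m.
r_a = 6371 + 24650 = 31021 km = 3.1021×10⁷ m.
Semi-major axis a = (r_p + r_a)/2 = 18971 km = 1.897×10⁷ m.
Vis-viva: v² = μ(2/r − 1/a) = 3.986×10¹⁴ × (6.447×10⁻⁸ − 5.271×10⁻⁸) = 4.687×10⁶ m²/s².
v = 2165 m/s = 2.165 km/s.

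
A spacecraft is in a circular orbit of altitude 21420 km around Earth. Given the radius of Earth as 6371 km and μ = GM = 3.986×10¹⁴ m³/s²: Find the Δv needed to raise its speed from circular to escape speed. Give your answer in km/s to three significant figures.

Δv ≈ 1.57 km/s

r = 6371 + 21420 = 27791 km = 2.7791×10⁷ m.
Circular speed v_c = √(μ/r) = 3787 m/s.
Escape speed v_esc = √(2μ/r) = √2 × v_c = 5356 m/s.
Δv = v_esc − v_c = 1569 m/s = 1.569 km/s.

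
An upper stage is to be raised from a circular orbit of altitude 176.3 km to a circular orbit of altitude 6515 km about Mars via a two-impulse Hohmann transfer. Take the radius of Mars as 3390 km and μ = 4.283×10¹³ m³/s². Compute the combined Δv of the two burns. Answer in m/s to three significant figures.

Δv_total ≈ 1300 m/s

r₁ = 3390 + 176.3 = 3566.3 km = 3.5663×10⁶ m.
r₂ = 3390 + 6515 = 9905.0 km = 9.9050×10⁶ m.
Transfer ellipse a_t = (r₁ + r₂)/2 = 6.736×10⁶ m.
At r₁: circular v_c1 = √(μ/r₁) = 3465 m/s; transfer-periapsis v_p = √[μ(2/r₁ − 1/a_t)] = 4202 m/s.
Δv₁ = v_p − v_c1 = 737.0 m/s.
At r₂: circular v_c2 = √(μ/r₂) = 2079 m/s; transfer-apoapsis v_a = √[μ(2/r₂ − 1/a_t)] = 1513 m/s.
Δv₂ = v_c2 − v_a = 566.3 m/s.
Total Δv = Δv₁ + Δv₂ = 1303 m/s.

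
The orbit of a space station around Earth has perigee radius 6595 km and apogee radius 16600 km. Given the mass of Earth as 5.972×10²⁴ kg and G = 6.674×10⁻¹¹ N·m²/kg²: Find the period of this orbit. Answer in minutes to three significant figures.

μ = GM = 6.674×10⁻¹¹ × 5.972×10²⁴ = 3.986×10¹⁴ m³/s².
Semi-major axis a = (r_p + r_a)/2 = (6595.0 + 16600)/2 = 11598 km = 1.160×10⁷ m.
By Kepler's third law T = 2π√(a³/μ) = 2π × 1.978×10³ = 1.243×10⁴ s.
= 207.2 minutes.

T ≈ 207 minutes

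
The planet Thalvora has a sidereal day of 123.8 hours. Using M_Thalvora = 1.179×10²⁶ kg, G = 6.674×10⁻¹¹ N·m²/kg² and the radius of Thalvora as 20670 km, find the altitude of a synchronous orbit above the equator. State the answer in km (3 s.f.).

h_sync ≈ 3.20×10⁵ km

μ = GM = 6.674×10⁻¹¹ × 1.179×10²⁶ = 7.869×10¹⁵ m³/s².
T = 123.8 hours = 4.457×10⁵ s.
A synchronous orbit has period T, so by Kepler's third law a = (μT²/4π²)^(1/3).
μT²/4π² = 7.869×10¹⁵ × (4.457×10⁵)² / 39.48 = 3.959×10²⁵ m³.
a = 3.408×10⁸ m = 3.4082×10⁵ km.
Altitude h = a − R = 3.4082×10⁵ − 20670 = 3.2015×10⁵ km.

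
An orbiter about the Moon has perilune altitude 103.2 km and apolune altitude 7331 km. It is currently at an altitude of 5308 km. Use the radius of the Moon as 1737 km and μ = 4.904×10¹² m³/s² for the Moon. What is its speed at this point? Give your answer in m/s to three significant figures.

r_p = 1737 + 103.2 = 1840.2 km = 1.8402×10⁶ m.
r_a = 1737 + 7331 = 9068.0 km = 9.0680×10⁶ m.
r = 1737 + 5308 = 7045.0 km = 7.045×10⁶ m.
Semi-major axis a = (r_p + r_a)/2 = 5454.1 km = 5.454×10⁶ m.
Vis-viva: v² = μ(2/r − 1/a) = 4.904×10¹² × (2.839×10⁻⁷ − 1.833×10⁻⁷) = 4.931×10⁵ m²/s².
v = 702.2 m/s.

v ≈ 702 m/s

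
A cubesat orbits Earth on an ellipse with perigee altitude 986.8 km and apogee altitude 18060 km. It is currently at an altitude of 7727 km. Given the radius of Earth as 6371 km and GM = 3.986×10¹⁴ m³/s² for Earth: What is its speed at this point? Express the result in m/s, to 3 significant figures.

r_p = 6371 + 986.8 = 7357.8 km = 7.3578×10⁶ m.
r_a = 6371 + 18060 = 24431 km = 2.4431×10⁷ m.
r = 6371 + 7727 = 14098 km = 1.410×10⁷ m.
Semi-major axis a = (r_p + r_a)/2 = 15894 km = 1.589×10⁷ m.
Vis-viva: v² = μ(2/r − 1/a) = 3.986×10¹⁴ × (1.419×10⁻⁷ − 6.292×10⁻⁸) = 3.147×10⁷ m²/s².
v = 5610 m/s.

v ≈ 5610 m/s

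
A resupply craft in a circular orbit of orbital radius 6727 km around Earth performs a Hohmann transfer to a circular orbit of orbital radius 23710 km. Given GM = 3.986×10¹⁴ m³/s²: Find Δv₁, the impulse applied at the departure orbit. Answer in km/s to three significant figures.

Δv ≈ 1.91 km/s

r₁ = 6727 km = 6.727×10⁶ m.
r₂ = 23710 km = 2.371×10⁷ m.
Transfer ellipse a_t = (r₁ + r₂)/2 = 1.522×10⁷ m.
At r₁: circular v_c1 = √(μ/r₁) = 7698 m/s; transfer-perigee v_p = √[μ(2/r₁ − 1/a_t)] = 9608 m/s.
Δv₁ = v_p − v_c1 = 1910 m/s.
= 1.910 km/s.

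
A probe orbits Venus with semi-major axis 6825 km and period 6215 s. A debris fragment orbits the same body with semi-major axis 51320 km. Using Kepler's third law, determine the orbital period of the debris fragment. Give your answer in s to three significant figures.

Kepler's third law: T² ∝ a³, so T₂ = T₁ (a₂/a₁)^(3/2).
a₂/a₁ = 7.519, (a₂/a₁)^(3/2) = 20.62.
T₂ = 6215 × 20.62 = 1.281×10⁵ s.

T₂ ≈ 1.28×10⁵ s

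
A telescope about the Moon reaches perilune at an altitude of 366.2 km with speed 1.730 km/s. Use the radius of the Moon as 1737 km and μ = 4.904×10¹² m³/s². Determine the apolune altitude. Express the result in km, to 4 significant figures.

apolune altitude ≈ 2031 km

r_p = 1737 + 366.2 = 2103.2 km = 2.103×10⁶ m.
Specific energy ε = v²/2 − μ/r = -8.352×10⁵ J/kg, so a = −μ/(2ε) = 2.936×10⁶ m.
The apsides satisfy r_p + r_a = 2a, so the apolune radius is 2a − r_p = 3.768×10⁶ m = 3768.2 km.
Apolune altitude = 3768.2 − 1737 = 2031.2 km.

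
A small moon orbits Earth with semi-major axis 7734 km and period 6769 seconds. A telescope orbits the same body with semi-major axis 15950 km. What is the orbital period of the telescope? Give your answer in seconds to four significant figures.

Kepler's third law: T² ∝ a³, so T₂ = T₁ (a₂/a₁)^(3/2).
a₂/a₁ = 2.062, (a₂/a₁)^(3/2) = 2.962.
T₂ = 6769 × 2.962 = 20050 seconds.

T₂ ≈ 20050 seconds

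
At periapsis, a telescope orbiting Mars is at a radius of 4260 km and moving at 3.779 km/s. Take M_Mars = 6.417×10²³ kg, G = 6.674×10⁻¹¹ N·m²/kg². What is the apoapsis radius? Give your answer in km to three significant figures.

μ = GM = 6.674×10⁻¹¹ × 6.417×10²³ = 4.283×10¹³ m³/s².
r_p = 4.260×10⁶ m.
Specific energy ε = v²/2 − μ/r = -2.913×10⁶ J/kg, so a = −μ/(2ε) = 7.351×10⁶ m.
The apsides satisfy r_p + r_a = 2a, so the apoapsis radius is 2a − r_p = 1.044×10⁷ m = 10443 km.

apoapsis radius ≈ 10400 km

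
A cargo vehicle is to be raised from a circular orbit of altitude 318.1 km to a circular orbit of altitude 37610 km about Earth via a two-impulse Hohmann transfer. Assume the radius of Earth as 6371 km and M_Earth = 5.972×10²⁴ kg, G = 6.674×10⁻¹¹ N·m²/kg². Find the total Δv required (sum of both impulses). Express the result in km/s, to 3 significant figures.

μ = GM = 6.674×10⁻¹¹ × 5.972×10²⁴ = 3.986×10¹⁴ m³/s².
r₁ = 6371 + 318.1 = 6689.1 km = 6.6891×10⁶ m.
r₂ = 6371 + 37610 = 43981 km = 4.3981×10⁷ m.
Transfer ellipse a_t = (r₁ + r₂)/2 = 2.534×10⁷ m.
At r₁: circular v_c1 = √(μ/r₁) = 7719 m/s; transfer-perigee v_p = √[μ(2/r₁ − 1/a_t)] = 10170 m/s.
Δv₁ = v_p − v_c1 = 2451 m/s.
At r₂: circular v_c2 = √(μ/r₂) = 3010 m/s; transfer-apogee v_a = √[μ(2/r₂ − 1/a_t)] = 1547 m/s.
Δv₂ = v_c2 − v_a = 1464 m/s.
Total Δv = Δv₁ + Δv₂ = 3915 m/s = 3.915 km/s.

Δv_total ≈ 3.91 km/s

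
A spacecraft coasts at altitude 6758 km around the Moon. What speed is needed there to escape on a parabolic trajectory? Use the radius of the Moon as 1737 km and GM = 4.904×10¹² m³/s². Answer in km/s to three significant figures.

v_esc ≈ 1.07 km/s

r = 1737 + 6758 = 8495.0 km = 8.4950×10⁶ m.
Escape speed v_esc = √(2μ/r) = √(2 × 4.904×10¹² / 8.495×10⁶) = √(1.155×10⁶) = 1075 m/s.
= 1.075 km/s.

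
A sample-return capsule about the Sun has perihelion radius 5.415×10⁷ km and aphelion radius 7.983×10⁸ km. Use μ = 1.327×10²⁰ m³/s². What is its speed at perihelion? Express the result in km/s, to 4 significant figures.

Semi-major axis a = (r_p + r_a)/2 = 4.2622×10⁸ km = 4.262×10¹¹ m.
Vis-viva: v² = μ(2/r − 1/a) = 1.327×10²⁰ × (3.693×10⁻¹¹ − 2.346×10⁻¹²) = 4.590×10⁹ m²/s².
v = 67750 m/s = 67.75 km/s.

v ≈ 67.75 km/s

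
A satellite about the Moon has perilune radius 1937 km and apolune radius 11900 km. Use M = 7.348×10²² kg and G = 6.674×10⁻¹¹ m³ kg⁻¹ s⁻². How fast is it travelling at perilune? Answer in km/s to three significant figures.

μ = GM = 6.674×10⁻¹¹ × 7.348×10²² = 4.904×10¹² m³/s².
Semi-major axis a = (r_p + r_a)/2 = 6918.5 km = 6.918×10⁶ m.
Vis-viva: v² = μ(2/r − 1/a) = 4.904×10¹² × (1.033×10⁻⁶ − 1.445×10⁻⁷) = 4.355×10⁶ m²/s².
v = 2087 m/s = 2.087 km/s.

v ≈ 2.09 km/s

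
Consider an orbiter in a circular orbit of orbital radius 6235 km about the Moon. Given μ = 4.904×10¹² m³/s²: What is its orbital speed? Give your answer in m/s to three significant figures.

v ≈ 887 m/s

r = 6235 km = 6.235×10⁶ m.
For a circular orbit v = √(μ/r) = √(4.904×10¹² / 6.235×10⁶) = √(7.865×10⁵) = 886.9 m/s.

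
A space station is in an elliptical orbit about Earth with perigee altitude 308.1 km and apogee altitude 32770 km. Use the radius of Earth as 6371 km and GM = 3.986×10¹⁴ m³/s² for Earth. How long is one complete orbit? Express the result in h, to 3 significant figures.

r_p = 6371 + 308.1 = 6679.1 km = 6.6791×10⁶ m.
r_a = 6371 + 32770 = 39141 km = 3.9141×10⁷ m.
Semi-major axis a = (r_p + r_a)/2 = (6679.1 + 39141)/2 = 22910 km = 2.291×10⁷ m.
By Kepler's third law T = 2π√(a³/μ) = 2π × 5.493×10³ = 3.451×10⁴ s.
= 9.586 h.

T ≈ 9.59 h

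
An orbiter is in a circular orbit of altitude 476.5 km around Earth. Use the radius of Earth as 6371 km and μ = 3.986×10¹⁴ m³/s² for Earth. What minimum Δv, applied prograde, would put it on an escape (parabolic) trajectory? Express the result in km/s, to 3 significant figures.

r = 6371 + 476.5 = 6847.5 km = 6.8475×10⁶ m.
Circular speed v_c = √(μ/r) = 7630 m/s.
Escape speed v_esc = √(2μ/r) = √2 × v_c = 10790 m/s.
Δv = v_esc − v_c = 3160 m/s = 3.160 km/s.

Δv ≈ 3.16 km/s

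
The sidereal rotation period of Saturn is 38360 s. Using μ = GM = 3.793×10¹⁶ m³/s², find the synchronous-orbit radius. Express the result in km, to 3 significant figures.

r_sync ≈ 1.12×10⁵ km

A synchronous orbit has period T, so by Kepler's third law a = (μT²/4π²)^(1/3).
μT²/4π² = 3.793×10¹⁶ × (3.836×10⁴)² / 39.48 = 1.414×10²⁴ m³.
a = 1.122×10⁸ m = 1.1223×10⁵ km.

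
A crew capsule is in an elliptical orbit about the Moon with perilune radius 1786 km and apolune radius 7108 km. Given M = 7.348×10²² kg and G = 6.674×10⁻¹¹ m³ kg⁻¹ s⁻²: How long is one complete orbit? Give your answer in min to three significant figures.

μ = GM = 6.674×10⁻¹¹ × 7.348×10²² = 4.904×10¹² m³/s².
Semi-major axis a = (r_p + r_a)/2 = (1786.0 + 7108.0)/2 = 4447.0 km = 4.447×10⁶ m.
By Kepler's third law T = 2π√(a³/μ) = 2π × 4.235×10³ = 2.661×10⁴ s.
= 443.5 min.

T ≈ 443 min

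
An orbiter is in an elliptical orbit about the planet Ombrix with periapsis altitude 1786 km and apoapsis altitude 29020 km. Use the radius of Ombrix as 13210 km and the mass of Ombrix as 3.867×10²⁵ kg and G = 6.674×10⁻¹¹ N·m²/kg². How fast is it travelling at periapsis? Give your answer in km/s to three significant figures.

v ≈ 15.9 km/s

μ = GM = 6.674×10⁻¹¹ × 3.867×10²⁵ = 2.581×10¹⁵ m³/s².
r_p = 13210 + 1786 = 14996 km = 1.4996×10⁷ m.
r_a = 13210 + 29020 = 42230 km = 4.2230×10⁷ m.
Semi-major axis a = (r_p + r_a)/2 = 28613 km = 2.861×10⁷ m.
Vis-viva: v² = μ(2/r − 1/a) = 2.581×10¹⁵ × (1.334×10⁻⁷ − 3.495×10⁻⁸) = 2.540×10⁸ m²/s².
v = 15940 m/s = 15.94 km/s.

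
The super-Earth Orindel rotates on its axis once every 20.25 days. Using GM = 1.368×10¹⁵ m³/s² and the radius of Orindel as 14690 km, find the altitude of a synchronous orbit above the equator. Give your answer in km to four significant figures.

h_sync ≈ 4.587×10⁵ km

T = 20.25 days = 1.750×10⁶ s.
A synchronous orbit has period T, so by Kepler's third law a = (μT²/4π²)^(1/3).
μT²/4π² = 1.368×10¹⁵ × (1.750×10⁶)² / 39.48 = 1.061×10²⁶ m³.
a = 4.734×10⁸ m = 4.7337×10⁵ km.
Altitude h = a − R = 4.7337×10⁵ − 14690 = 4.5868×10⁵ km.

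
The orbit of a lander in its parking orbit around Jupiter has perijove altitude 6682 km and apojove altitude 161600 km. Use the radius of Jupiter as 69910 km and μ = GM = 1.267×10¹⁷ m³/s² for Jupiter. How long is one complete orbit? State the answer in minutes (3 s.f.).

r_p = 69910 + 6682 = 76592 km = 7.6592×10⁷ m.
r_a = 69910 + 161600 = 231510 km = 2.3151×10⁸ m.
Semi-major axis a = (r_p + r_a)/2 = (76592 + 2.3151×10⁵)/2 = 1.5405×10⁵ km = 1.541×10⁸ m.
By Kepler's third law T = 2π√(a³/μ) = 2π × 5.372×10³ = 3.375×10⁴ s.
= 562.5 minutes.

T ≈ 563 minutes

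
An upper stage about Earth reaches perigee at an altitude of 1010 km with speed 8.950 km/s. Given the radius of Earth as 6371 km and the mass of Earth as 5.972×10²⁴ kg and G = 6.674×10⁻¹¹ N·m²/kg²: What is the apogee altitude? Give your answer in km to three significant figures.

apogee altitude ≈ 14800 km

μ = GM = 6.674×10⁻¹¹ × 5.972×10²⁴ = 3.986×10¹⁴ m³/s².
r_p = 6371 + 1010 = 7381.0 km = 7.381×10⁶ m.
Specific energy ε = v²/2 − μ/r = -1.395×10⁷ J/kg, so a = −μ/(2ε) = 1.429×10⁷ m.
The apsides satisfy r_p + r_a = 2a, so the apogee radius is 2a − r_p = 2.119×10⁷ m = 21194 km.
Apogee altitude = 21194 − 6371 = 14823 km.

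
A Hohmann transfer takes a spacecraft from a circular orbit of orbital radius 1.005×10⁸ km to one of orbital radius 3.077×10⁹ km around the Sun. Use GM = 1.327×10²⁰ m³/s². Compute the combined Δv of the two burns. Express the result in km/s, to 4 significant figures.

Δv_total ≈ 19.15 km/s

r₁ = 1.005×10⁸ km = 1.005×10¹¹ m.
r₂ = 3.077×10⁹ km = 3.077×10¹² m.
Transfer ellipse a_t = (r₁ + r₂)/2 = 1.589×10¹² m.
At r₁: circular v_c1 = √(μ/r₁) = 36340 m/s; transfer-perihelion v_p = √[μ(2/r₁ − 1/a_t)] = 50570 m/s.
Δv₁ = v_p − v_c1 = 14230 m/s.
At r₂: circular v_c2 = √(μ/r₂) = 6567 m/s; transfer-aphelion v_a = √[μ(2/r₂ − 1/a_t)] = 1652 m/s.
Δv₂ = v_c2 − v_a = 4915 m/s.
Total Δv = Δv₁ + Δv₂ = 19150 m/s = 19.15 km/s.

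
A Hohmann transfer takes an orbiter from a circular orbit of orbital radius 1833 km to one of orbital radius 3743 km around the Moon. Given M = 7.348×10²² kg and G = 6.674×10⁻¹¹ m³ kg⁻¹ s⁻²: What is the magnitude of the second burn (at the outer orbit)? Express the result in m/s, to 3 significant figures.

Δv ≈ 217 m/s

μ = GM = 6.674×10⁻¹¹ × 7.348×10²² = 4.904×10¹² m³/s².
r₁ = 1833 km = 1.833×10⁶ m.
r₂ = 3743 km = 3.743×10⁶ m.
Transfer ellipse a_t = (r₁ + r₂)/2 = 2.788×10⁶ m.
At r₁: circular v_c1 = √(μ/r₁) = 1636 m/s; transfer-perilune v_p = √[μ(2/r₁ − 1/a_t)] = 1895 m/s.
At r₂: circular v_c2 = √(μ/r₂) = 1145 m/s; transfer-apolune v_a = √[μ(2/r₂ − 1/a_t)] = 928.1 m/s.
Δv₂ = v_c2 − v_a = 216.5 m/s.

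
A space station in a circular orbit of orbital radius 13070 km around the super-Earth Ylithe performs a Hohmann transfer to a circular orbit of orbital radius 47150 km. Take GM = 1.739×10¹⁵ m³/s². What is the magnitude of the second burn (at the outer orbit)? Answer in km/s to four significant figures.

r₁ = 13070 km = 1.307×10⁷ m.
r₂ = 47150 km = 4.715×10⁷ m.
Transfer ellipse a_t = (r₁ + r₂)/2 = 3.011×10⁷ m.
At r₁: circular v_c1 = √(μ/r₁) = 11530 m/s; transfer-periapsis v_p = √[μ(2/r₁ − 1/a_t)] = 14430 m/s.
At r₂: circular v_c2 = √(μ/r₂) = 6073 m/s; transfer-apoapsis v_a = √[μ(2/r₂ − 1/a_t)] = 4001 m/s.
Δv₂ = v_c2 − v_a = 2072 m/s.
= 2.072 km/s.

Δv ≈ 2.072 km/s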